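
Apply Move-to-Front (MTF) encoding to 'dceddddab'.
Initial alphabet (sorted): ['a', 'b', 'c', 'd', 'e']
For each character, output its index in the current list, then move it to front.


MTF encoding:
'd': index 3 in ['a', 'b', 'c', 'd', 'e'] -> ['d', 'a', 'b', 'c', 'e']
'c': index 3 in ['d', 'a', 'b', 'c', 'e'] -> ['c', 'd', 'a', 'b', 'e']
'e': index 4 in ['c', 'd', 'a', 'b', 'e'] -> ['e', 'c', 'd', 'a', 'b']
'd': index 2 in ['e', 'c', 'd', 'a', 'b'] -> ['d', 'e', 'c', 'a', 'b']
'd': index 0 in ['d', 'e', 'c', 'a', 'b'] -> ['d', 'e', 'c', 'a', 'b']
'd': index 0 in ['d', 'e', 'c', 'a', 'b'] -> ['d', 'e', 'c', 'a', 'b']
'd': index 0 in ['d', 'e', 'c', 'a', 'b'] -> ['d', 'e', 'c', 'a', 'b']
'a': index 3 in ['d', 'e', 'c', 'a', 'b'] -> ['a', 'd', 'e', 'c', 'b']
'b': index 4 in ['a', 'd', 'e', 'c', 'b'] -> ['b', 'a', 'd', 'e', 'c']


Output: [3, 3, 4, 2, 0, 0, 0, 3, 4]


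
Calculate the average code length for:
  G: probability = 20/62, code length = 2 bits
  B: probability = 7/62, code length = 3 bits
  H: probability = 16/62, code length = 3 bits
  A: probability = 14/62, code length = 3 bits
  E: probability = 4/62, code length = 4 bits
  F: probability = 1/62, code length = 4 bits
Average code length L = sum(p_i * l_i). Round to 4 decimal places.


Weighted contributions p_i * l_i:
  G: (20/62) * 2 = 40/62
  B: (7/62) * 3 = 21/62
  H: (16/62) * 3 = 48/62
  A: (14/62) * 3 = 42/62
  E: (4/62) * 4 = 16/62
  F: (1/62) * 4 = 4/62
Sum = (40 + 21 + 48 + 42 + 16 + 4)/62 = 171/62

L = 171/62 = 2.7581 bits/symbol


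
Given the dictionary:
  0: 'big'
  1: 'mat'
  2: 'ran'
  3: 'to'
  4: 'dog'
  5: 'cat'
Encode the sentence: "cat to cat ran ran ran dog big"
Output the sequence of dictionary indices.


Look up each word in the dictionary:
  'cat' -> 5
  'to' -> 3
  'cat' -> 5
  'ran' -> 2
  'ran' -> 2
  'ran' -> 2
  'dog' -> 4
  'big' -> 0

Encoded: [5, 3, 5, 2, 2, 2, 4, 0]


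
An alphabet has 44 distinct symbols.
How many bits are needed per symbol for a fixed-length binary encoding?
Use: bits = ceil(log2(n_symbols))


log2(44) = 5.4594
Bracket: 2^5 = 32 < 44 <= 2^6 = 64
So ceil(log2(44)) = 6

bits = ceil(log2(44)) = ceil(5.4594) = 6 bits


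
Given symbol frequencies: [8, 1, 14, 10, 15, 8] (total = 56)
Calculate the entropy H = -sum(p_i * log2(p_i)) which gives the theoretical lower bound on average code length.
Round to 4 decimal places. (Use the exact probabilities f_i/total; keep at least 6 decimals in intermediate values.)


Per-symbol terms -p_i * log2(p_i) with p_i = f_i/56:
  p = 8/56 = 0.142857: log2(p) = -2.807355, -p*log2(p) = 0.401051
  p = 1/56 = 0.017857: log2(p) = -5.807355, -p*log2(p) = 0.103703
  p = 14/56 = 0.250000: log2(p) = -2.000000, -p*log2(p) = 0.500000
  p = 10/56 = 0.178571: log2(p) = -2.485427, -p*log2(p) = 0.443826
  p = 15/56 = 0.267857: log2(p) = -1.900464, -p*log2(p) = 0.509053
  p = 8/56 = 0.142857: log2(p) = -2.807355, -p*log2(p) = 0.401051
H = 0.401051 + 0.103703 + 0.500000 + 0.443826 + 0.509053 + 0.401051 = 2.358684

H = 2.3587 bits/symbol


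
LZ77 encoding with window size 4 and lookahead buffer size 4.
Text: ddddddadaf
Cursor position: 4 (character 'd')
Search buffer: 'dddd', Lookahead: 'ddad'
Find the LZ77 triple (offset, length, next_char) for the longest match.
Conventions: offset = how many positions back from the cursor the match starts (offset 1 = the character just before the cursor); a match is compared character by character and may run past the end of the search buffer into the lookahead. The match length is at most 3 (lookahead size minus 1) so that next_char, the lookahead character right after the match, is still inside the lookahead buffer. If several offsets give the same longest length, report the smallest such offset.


Try each offset into the search buffer:
  offset=1 (pos 3, char 'd'): match length 2
  offset=2 (pos 2, char 'd'): match length 2
  offset=3 (pos 1, char 'd'): match length 2
  offset=4 (pos 0, char 'd'): match length 2
Longest match has length 2, found at offsets 1, 2, 3, 4; take the smallest, offset 1.
next_char = character at position 4 + 2 = 6 -> 'a'

Best match: offset=1, length=2 (matching 'dd' starting at position 3)
LZ77 triple: (1, 2, 'a')


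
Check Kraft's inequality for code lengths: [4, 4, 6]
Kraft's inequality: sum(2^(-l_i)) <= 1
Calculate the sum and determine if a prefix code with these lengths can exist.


Sum = 2^(-4) + 2^(-4) + 2^(-6)
    = 0.0625 + 0.0625 + 0.015625
    = 9/64 = 0.140625
Since 0.140625 <= 1, Kraft's inequality IS satisfied.
A prefix code with these lengths CAN exist.

Kraft sum = 0.140625. Satisfied.


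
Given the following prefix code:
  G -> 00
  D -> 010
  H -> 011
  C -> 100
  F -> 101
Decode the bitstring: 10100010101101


Decoding step by step:
Bits 101 -> F
Bits 00 -> G
Bits 010 -> D
Bits 101 -> F
Bits 101 -> F


Decoded message: FGDFF


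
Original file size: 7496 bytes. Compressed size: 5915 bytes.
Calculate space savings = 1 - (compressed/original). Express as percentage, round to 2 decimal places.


ratio = compressed/original = 5915/7496 = 0.789088
savings = 1 - ratio = 1 - 0.789088 = 0.210912
as a percentage: 0.210912 * 100 = 21.09%

Space savings = 1 - 5915/7496 = 21.09%


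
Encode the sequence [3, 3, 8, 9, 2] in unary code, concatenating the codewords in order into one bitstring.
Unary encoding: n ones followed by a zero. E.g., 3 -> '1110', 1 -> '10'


Encode each number as n ones followed by a terminating 0:
  3 -> 1110 (4 bits)
  3 -> 1110 (4 bits)
  8 -> 111111110 (9 bits)
  9 -> 1111111110 (10 bits)
  2 -> 110 (3 bits)
Total length = 4 + 4 + 9 + 10 + 3 = 30 bits.

Unary([3, 3, 8, 9, 2]) = 111011101111111101111111110110 (30 bits)


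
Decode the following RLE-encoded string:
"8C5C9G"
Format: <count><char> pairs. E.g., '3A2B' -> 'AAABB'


Expanding each <count><char> pair:
  8C -> 'CCCCCCCC'
  5C -> 'CCCCC'
  9G -> 'GGGGGGGGG'

Decoded = CCCCCCCCCCCCCGGGGGGGGG


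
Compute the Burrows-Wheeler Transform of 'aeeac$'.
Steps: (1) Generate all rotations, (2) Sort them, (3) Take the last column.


Rotations (sorted):
  0: $aeeac -> last char: c
  1: ac$aee -> last char: e
  2: aeeac$ -> last char: $
  3: c$aeea -> last char: a
  4: eac$ae -> last char: e
  5: eeac$a -> last char: a


BWT = ce$aea


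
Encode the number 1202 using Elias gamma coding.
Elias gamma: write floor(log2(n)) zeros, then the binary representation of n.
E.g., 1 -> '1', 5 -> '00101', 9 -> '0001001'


num_bits = floor(log2(1202)) + 1 = 11
leading_zeros = num_bits - 1 = 10
binary(1202) = 10010110010

Elias gamma(1202) = '0000000000' + '10010110010' = 000000000010010110010 (21 bits)


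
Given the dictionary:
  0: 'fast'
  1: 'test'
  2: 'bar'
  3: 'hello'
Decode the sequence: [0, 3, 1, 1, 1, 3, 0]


Look up each index in the dictionary:
  0 -> 'fast'
  3 -> 'hello'
  1 -> 'test'
  1 -> 'test'
  1 -> 'test'
  3 -> 'hello'
  0 -> 'fast'

Decoded: "fast hello test test test hello fast"


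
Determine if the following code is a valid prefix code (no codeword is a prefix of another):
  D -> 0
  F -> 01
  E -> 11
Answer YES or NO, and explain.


Checking each pair (does one codeword prefix another?):
  D='0' vs F='01': prefix -- VIOLATION

NO -- this is NOT a valid prefix code. D (0) is a prefix of F (01).


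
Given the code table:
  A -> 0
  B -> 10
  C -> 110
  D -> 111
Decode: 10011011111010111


Decoding:
10 -> B
0 -> A
110 -> C
111 -> D
110 -> C
10 -> B
111 -> D


Result: BACDCBD


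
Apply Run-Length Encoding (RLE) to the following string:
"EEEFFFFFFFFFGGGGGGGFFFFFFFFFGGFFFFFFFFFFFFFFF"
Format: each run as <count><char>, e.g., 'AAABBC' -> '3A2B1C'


Scanning runs left to right:
  i=0: run of 'E' x 3 -> '3E'
  i=3: run of 'F' x 9 -> '9F'
  i=12: run of 'G' x 7 -> '7G'
  i=19: run of 'F' x 9 -> '9F'
  i=28: run of 'G' x 2 -> '2G'
  i=30: run of 'F' x 15 -> '15F'

RLE = 3E9F7G9F2G15F


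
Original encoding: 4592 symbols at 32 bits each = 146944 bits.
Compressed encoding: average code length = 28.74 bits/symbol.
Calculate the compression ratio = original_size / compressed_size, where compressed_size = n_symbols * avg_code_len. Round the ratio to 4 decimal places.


original_size = n_symbols * orig_bits = 4592 * 32 = 146944 bits
compressed_size = n_symbols * avg_code_len = 4592 * 28.74 = 131974.08 bits
ratio = original_size / compressed_size = 146944 / 131974.08 = 1.1134

Compression ratio = 1.1134


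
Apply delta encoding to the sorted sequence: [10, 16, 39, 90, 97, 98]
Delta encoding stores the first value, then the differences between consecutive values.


First value: 10
Deltas:
  16 - 10 = 6
  39 - 16 = 23
  90 - 39 = 51
  97 - 90 = 7
  98 - 97 = 1


Delta encoded: [10, 6, 23, 51, 7, 1]


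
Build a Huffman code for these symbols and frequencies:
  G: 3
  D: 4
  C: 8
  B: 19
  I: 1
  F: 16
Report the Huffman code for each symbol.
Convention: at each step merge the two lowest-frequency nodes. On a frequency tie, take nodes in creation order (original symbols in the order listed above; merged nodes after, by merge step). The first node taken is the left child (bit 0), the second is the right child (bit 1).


Huffman tree construction:
Step 1: Merge I(1) + G(3) = 4
Step 2: Merge D(4) + (I+G)(4) = 8
Step 3: Merge C(8) + (D+(I+G))(8) = 16
Step 4: Merge F(16) + (C+(D+(I+G)))(16) = 32
Step 5: Merge B(19) + (F+(C+(D+(I+G))))(32) = 51
Read each symbol's code off the tree from the root (left child = 0, right child = 1).

Codes:
  G: 11111 (length 5)
  D: 1110 (length 4)
  C: 110 (length 3)
  B: 0 (length 1)
  I: 11110 (length 5)
  F: 10 (length 2)
Average code length: 111/51 = 2.1765 bits/symbol


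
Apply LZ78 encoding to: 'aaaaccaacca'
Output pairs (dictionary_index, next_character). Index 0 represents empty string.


LZ78 encoding steps:
Dictionary: {0: ''}
Step 1: w='' (idx 0), next='a' -> output (0, 'a'), add 'a' as idx 1
Step 2: w='a' (idx 1), next='a' -> output (1, 'a'), add 'aa' as idx 2
Step 3: w='a' (idx 1), next='c' -> output (1, 'c'), add 'ac' as idx 3
Step 4: w='' (idx 0), next='c' -> output (0, 'c'), add 'c' as idx 4
Step 5: w='aa' (idx 2), next='c' -> output (2, 'c'), add 'aac' as idx 5
Step 6: w='c' (idx 4), next='a' -> output (4, 'a'), add 'ca' as idx 6


Encoded: [(0, 'a'), (1, 'a'), (1, 'c'), (0, 'c'), (2, 'c'), (4, 'a')]


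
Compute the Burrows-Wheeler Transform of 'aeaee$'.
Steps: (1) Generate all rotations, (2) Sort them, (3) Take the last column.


Rotations (sorted):
  0: $aeaee -> last char: e
  1: aeaee$ -> last char: $
  2: aee$ae -> last char: e
  3: e$aeae -> last char: e
  4: eaee$a -> last char: a
  5: ee$aea -> last char: a


BWT = e$eeaa


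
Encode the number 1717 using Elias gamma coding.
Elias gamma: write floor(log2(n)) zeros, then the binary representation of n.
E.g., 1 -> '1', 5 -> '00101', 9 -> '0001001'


num_bits = floor(log2(1717)) + 1 = 11
leading_zeros = num_bits - 1 = 10
binary(1717) = 11010110101

Elias gamma(1717) = '0000000000' + '11010110101' = 000000000011010110101 (21 bits)


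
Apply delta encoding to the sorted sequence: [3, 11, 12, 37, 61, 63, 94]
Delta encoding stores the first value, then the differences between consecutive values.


First value: 3
Deltas:
  11 - 3 = 8
  12 - 11 = 1
  37 - 12 = 25
  61 - 37 = 24
  63 - 61 = 2
  94 - 63 = 31


Delta encoded: [3, 8, 1, 25, 24, 2, 31]


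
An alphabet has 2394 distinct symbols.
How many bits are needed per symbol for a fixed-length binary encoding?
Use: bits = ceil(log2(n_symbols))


log2(2394) = 11.2252
Bracket: 2^11 = 2048 < 2394 <= 2^12 = 4096
So ceil(log2(2394)) = 12

bits = ceil(log2(2394)) = ceil(11.2252) = 12 bits


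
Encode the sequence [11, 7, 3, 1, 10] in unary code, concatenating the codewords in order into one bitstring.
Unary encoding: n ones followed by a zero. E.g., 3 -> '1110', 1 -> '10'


Encode each number as n ones followed by a terminating 0:
  11 -> 111111111110 (12 bits)
  7 -> 11111110 (8 bits)
  3 -> 1110 (4 bits)
  1 -> 10 (2 bits)
  10 -> 11111111110 (11 bits)
Total length = 12 + 8 + 4 + 2 + 11 = 37 bits.

Unary([11, 7, 3, 1, 10]) = 1111111111101111111011101011111111110 (37 bits)


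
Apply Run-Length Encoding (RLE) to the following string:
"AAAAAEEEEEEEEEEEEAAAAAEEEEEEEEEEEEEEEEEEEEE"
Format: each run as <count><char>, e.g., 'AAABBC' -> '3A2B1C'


Scanning runs left to right:
  i=0: run of 'A' x 5 -> '5A'
  i=5: run of 'E' x 12 -> '12E'
  i=17: run of 'A' x 5 -> '5A'
  i=22: run of 'E' x 21 -> '21E'

RLE = 5A12E5A21E


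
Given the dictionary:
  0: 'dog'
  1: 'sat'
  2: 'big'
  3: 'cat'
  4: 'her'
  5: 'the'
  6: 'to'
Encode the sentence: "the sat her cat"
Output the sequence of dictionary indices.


Look up each word in the dictionary:
  'the' -> 5
  'sat' -> 1
  'her' -> 4
  'cat' -> 3

Encoded: [5, 1, 4, 3]


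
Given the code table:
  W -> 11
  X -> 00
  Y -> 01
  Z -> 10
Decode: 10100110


Decoding:
10 -> Z
10 -> Z
01 -> Y
10 -> Z


Result: ZZYZ


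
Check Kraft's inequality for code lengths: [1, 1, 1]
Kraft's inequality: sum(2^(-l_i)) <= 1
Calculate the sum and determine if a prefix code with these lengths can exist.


Sum = 2^(-1) + 2^(-1) + 2^(-1)
    = 0.5 + 0.5 + 0.5
    = 3/2 = 1.5
Since 1.5 > 1, Kraft's inequality is NOT satisfied.
A prefix code with these lengths CANNOT exist.

Kraft sum = 1.5. Not satisfied.


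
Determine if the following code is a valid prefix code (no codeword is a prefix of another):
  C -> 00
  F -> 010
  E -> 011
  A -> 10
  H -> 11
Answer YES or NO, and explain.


Checking each pair (does one codeword prefix another?):
  C='00' vs F='010': no prefix
  C='00' vs E='011': no prefix
  C='00' vs A='10': no prefix
  C='00' vs H='11': no prefix
  F='010' vs C='00': no prefix
  F='010' vs E='011': no prefix
  F='010' vs A='10': no prefix
  F='010' vs H='11': no prefix
  E='011' vs C='00': no prefix
  E='011' vs F='010': no prefix
  E='011' vs A='10': no prefix
  E='011' vs H='11': no prefix
  A='10' vs C='00': no prefix
  A='10' vs F='010': no prefix
  A='10' vs E='011': no prefix
  A='10' vs H='11': no prefix
  H='11' vs C='00': no prefix
  H='11' vs F='010': no prefix
  H='11' vs E='011': no prefix
  H='11' vs A='10': no prefix
No violation found over all pairs.

YES -- this is a valid prefix code. No codeword is a prefix of any other codeword.


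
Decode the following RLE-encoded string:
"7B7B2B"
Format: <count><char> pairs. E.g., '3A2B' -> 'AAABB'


Expanding each <count><char> pair:
  7B -> 'BBBBBBB'
  7B -> 'BBBBBBB'
  2B -> 'BB'

Decoded = BBBBBBBBBBBBBBBB


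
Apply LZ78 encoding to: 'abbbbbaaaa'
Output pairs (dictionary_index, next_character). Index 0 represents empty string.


LZ78 encoding steps:
Dictionary: {0: ''}
Step 1: w='' (idx 0), next='a' -> output (0, 'a'), add 'a' as idx 1
Step 2: w='' (idx 0), next='b' -> output (0, 'b'), add 'b' as idx 2
Step 3: w='b' (idx 2), next='b' -> output (2, 'b'), add 'bb' as idx 3
Step 4: w='bb' (idx 3), next='a' -> output (3, 'a'), add 'bba' as idx 4
Step 5: w='a' (idx 1), next='a' -> output (1, 'a'), add 'aa' as idx 5
Step 6: w='a' (idx 1), end of input -> output (1, '')


Encoded: [(0, 'a'), (0, 'b'), (2, 'b'), (3, 'a'), (1, 'a'), (1, '')]


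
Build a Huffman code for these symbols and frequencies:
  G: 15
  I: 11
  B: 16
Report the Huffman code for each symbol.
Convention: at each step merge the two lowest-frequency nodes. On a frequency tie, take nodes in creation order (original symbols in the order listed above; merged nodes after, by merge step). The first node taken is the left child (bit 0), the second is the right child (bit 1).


Huffman tree construction:
Step 1: Merge I(11) + G(15) = 26
Step 2: Merge B(16) + (I+G)(26) = 42
Read each symbol's code off the tree from the root (left child = 0, right child = 1).

Codes:
  G: 11 (length 2)
  I: 10 (length 2)
  B: 0 (length 1)
Average code length: 68/42 = 1.6190 bits/symbol


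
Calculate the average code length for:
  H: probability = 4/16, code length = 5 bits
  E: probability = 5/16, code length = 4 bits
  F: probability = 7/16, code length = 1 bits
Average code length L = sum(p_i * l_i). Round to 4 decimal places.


Weighted contributions p_i * l_i:
  H: (4/16) * 5 = 20/16
  E: (5/16) * 4 = 20/16
  F: (7/16) * 1 = 7/16
Sum = (20 + 20 + 7)/16 = 47/16

L = 47/16 = 2.9375 bits/symbol


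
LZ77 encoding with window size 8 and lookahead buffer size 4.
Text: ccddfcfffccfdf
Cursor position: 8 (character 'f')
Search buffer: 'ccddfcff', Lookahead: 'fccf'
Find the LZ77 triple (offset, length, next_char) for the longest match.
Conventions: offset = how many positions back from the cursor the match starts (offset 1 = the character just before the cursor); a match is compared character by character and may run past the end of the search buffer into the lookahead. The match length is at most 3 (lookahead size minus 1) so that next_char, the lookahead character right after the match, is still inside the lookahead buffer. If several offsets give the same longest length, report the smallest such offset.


Try each offset into the search buffer:
  offset=1 (pos 7, char 'f'): match length 1
  offset=2 (pos 6, char 'f'): match length 1
  offset=3 (pos 5, char 'c'): match length 0
  offset=4 (pos 4, char 'f'): match length 2
  offset=5 (pos 3, char 'd'): match length 0
  offset=6 (pos 2, char 'd'): match length 0
  offset=7 (pos 1, char 'c'): match length 0
  offset=8 (pos 0, char 'c'): match length 0
Longest match has length 2 at offset 4.
next_char = character at position 8 + 2 = 10 -> 'c'

Best match: offset=4, length=2 (matching 'fc' starting at position 4)
LZ77 triple: (4, 2, 'c')


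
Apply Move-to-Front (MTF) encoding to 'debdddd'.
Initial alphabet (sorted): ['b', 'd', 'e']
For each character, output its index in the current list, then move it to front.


MTF encoding:
'd': index 1 in ['b', 'd', 'e'] -> ['d', 'b', 'e']
'e': index 2 in ['d', 'b', 'e'] -> ['e', 'd', 'b']
'b': index 2 in ['e', 'd', 'b'] -> ['b', 'e', 'd']
'd': index 2 in ['b', 'e', 'd'] -> ['d', 'b', 'e']
'd': index 0 in ['d', 'b', 'e'] -> ['d', 'b', 'e']
'd': index 0 in ['d', 'b', 'e'] -> ['d', 'b', 'e']
'd': index 0 in ['d', 'b', 'e'] -> ['d', 'b', 'e']


Output: [1, 2, 2, 2, 0, 0, 0]


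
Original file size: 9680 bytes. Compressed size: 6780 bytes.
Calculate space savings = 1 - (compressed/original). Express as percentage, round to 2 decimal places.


ratio = compressed/original = 6780/9680 = 0.700413
savings = 1 - ratio = 1 - 0.700413 = 0.299587
as a percentage: 0.299587 * 100 = 29.96%

Space savings = 1 - 6780/9680 = 29.96%


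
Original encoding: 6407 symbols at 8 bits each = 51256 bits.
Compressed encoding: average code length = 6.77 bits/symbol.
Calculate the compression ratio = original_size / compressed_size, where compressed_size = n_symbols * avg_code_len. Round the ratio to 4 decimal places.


original_size = n_symbols * orig_bits = 6407 * 8 = 51256 bits
compressed_size = n_symbols * avg_code_len = 6407 * 6.77 = 43375.39 bits
ratio = original_size / compressed_size = 51256 / 43375.39 = 1.1817

Compression ratio = 1.1817


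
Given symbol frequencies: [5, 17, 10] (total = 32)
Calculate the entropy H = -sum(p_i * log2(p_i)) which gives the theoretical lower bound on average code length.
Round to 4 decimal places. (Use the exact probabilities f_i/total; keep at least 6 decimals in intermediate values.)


Per-symbol terms -p_i * log2(p_i) with p_i = f_i/32:
  p = 5/32 = 0.156250: log2(p) = -2.678072, -p*log2(p) = 0.418449
  p = 17/32 = 0.531250: log2(p) = -0.912537, -p*log2(p) = 0.484785
  p = 10/32 = 0.312500: log2(p) = -1.678072, -p*log2(p) = 0.524397
H = 0.418449 + 0.484785 + 0.524397 = 1.427631

H = 1.4276 bits/symbol


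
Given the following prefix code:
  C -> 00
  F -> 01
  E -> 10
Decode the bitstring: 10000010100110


Decoding step by step:
Bits 10 -> E
Bits 00 -> C
Bits 00 -> C
Bits 10 -> E
Bits 10 -> E
Bits 01 -> F
Bits 10 -> E


Decoded message: ECCEEFE


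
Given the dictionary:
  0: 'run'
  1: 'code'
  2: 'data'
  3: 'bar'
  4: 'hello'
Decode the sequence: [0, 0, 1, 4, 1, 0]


Look up each index in the dictionary:
  0 -> 'run'
  0 -> 'run'
  1 -> 'code'
  4 -> 'hello'
  1 -> 'code'
  0 -> 'run'

Decoded: "run run code hello code run"


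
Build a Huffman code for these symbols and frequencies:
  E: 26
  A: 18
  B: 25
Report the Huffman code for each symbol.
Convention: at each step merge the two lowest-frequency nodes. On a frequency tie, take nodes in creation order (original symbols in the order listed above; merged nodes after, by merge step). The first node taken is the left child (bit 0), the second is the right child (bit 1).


Huffman tree construction:
Step 1: Merge A(18) + B(25) = 43
Step 2: Merge E(26) + (A+B)(43) = 69
Read each symbol's code off the tree from the root (left child = 0, right child = 1).

Codes:
  E: 0 (length 1)
  A: 10 (length 2)
  B: 11 (length 2)
Average code length: 112/69 = 1.6232 bits/symbol


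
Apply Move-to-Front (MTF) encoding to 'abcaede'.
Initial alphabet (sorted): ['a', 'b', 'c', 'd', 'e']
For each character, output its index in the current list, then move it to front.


MTF encoding:
'a': index 0 in ['a', 'b', 'c', 'd', 'e'] -> ['a', 'b', 'c', 'd', 'e']
'b': index 1 in ['a', 'b', 'c', 'd', 'e'] -> ['b', 'a', 'c', 'd', 'e']
'c': index 2 in ['b', 'a', 'c', 'd', 'e'] -> ['c', 'b', 'a', 'd', 'e']
'a': index 2 in ['c', 'b', 'a', 'd', 'e'] -> ['a', 'c', 'b', 'd', 'e']
'e': index 4 in ['a', 'c', 'b', 'd', 'e'] -> ['e', 'a', 'c', 'b', 'd']
'd': index 4 in ['e', 'a', 'c', 'b', 'd'] -> ['d', 'e', 'a', 'c', 'b']
'e': index 1 in ['d', 'e', 'a', 'c', 'b'] -> ['e', 'd', 'a', 'c', 'b']


Output: [0, 1, 2, 2, 4, 4, 1]


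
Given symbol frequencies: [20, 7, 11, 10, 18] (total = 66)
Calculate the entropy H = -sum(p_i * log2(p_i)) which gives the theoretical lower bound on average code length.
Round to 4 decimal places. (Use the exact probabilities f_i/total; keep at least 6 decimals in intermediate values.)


Per-symbol terms -p_i * log2(p_i) with p_i = f_i/66:
  p = 20/66 = 0.303030: log2(p) = -1.722466, -p*log2(p) = 0.521959
  p = 7/66 = 0.106061: log2(p) = -3.237039, -p*log2(p) = 0.343322
  p = 11/66 = 0.166667: log2(p) = -2.584963, -p*log2(p) = 0.430827
  p = 10/66 = 0.151515: log2(p) = -2.722466, -p*log2(p) = 0.412495
  p = 18/66 = 0.272727: log2(p) = -1.874469, -p*log2(p) = 0.511219
H = 0.521959 + 0.343322 + 0.430827 + 0.412495 + 0.511219 = 2.219822

H = 2.2198 bits/symbol


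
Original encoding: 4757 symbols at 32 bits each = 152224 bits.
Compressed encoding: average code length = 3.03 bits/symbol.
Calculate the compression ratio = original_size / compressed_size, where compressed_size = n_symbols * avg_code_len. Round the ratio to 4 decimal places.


original_size = n_symbols * orig_bits = 4757 * 32 = 152224 bits
compressed_size = n_symbols * avg_code_len = 4757 * 3.03 = 14413.71 bits
ratio = original_size / compressed_size = 152224 / 14413.71 = 10.5611

Compression ratio = 10.5611


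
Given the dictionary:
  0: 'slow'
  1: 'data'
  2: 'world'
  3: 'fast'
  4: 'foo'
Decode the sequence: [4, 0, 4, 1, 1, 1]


Look up each index in the dictionary:
  4 -> 'foo'
  0 -> 'slow'
  4 -> 'foo'
  1 -> 'data'
  1 -> 'data'
  1 -> 'data'

Decoded: "foo slow foo data data data"


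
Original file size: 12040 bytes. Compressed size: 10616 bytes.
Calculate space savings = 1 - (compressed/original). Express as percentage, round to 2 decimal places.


ratio = compressed/original = 10616/12040 = 0.881728
savings = 1 - ratio = 1 - 0.881728 = 0.118272
as a percentage: 0.118272 * 100 = 11.83%

Space savings = 1 - 10616/12040 = 11.83%


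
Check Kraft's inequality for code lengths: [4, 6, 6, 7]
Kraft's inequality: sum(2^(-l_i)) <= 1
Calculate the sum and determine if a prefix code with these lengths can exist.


Sum = 2^(-4) + 2^(-6) + 2^(-6) + 2^(-7)
    = 0.0625 + 0.015625 + 0.015625 + 0.0078125
    = 13/128 = 0.1015625
Since 0.1015625 <= 1, Kraft's inequality IS satisfied.
A prefix code with these lengths CAN exist.

Kraft sum = 0.1015625. Satisfied.


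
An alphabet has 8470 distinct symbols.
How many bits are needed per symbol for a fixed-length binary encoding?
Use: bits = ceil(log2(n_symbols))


log2(8470) = 13.0481
Bracket: 2^13 = 8192 < 8470 <= 2^14 = 16384
So ceil(log2(8470)) = 14

bits = ceil(log2(8470)) = ceil(13.0481) = 14 bits


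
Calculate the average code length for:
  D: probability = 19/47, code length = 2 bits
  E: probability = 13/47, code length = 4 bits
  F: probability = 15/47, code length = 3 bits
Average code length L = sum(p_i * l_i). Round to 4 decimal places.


Weighted contributions p_i * l_i:
  D: (19/47) * 2 = 38/47
  E: (13/47) * 4 = 52/47
  F: (15/47) * 3 = 45/47
Sum = (38 + 52 + 45)/47 = 135/47

L = 135/47 = 2.8723 bits/symbol


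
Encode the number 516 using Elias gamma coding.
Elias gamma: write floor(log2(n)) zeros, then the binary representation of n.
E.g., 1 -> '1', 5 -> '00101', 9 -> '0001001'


num_bits = floor(log2(516)) + 1 = 10
leading_zeros = num_bits - 1 = 9
binary(516) = 1000000100

Elias gamma(516) = '000000000' + '1000000100' = 0000000001000000100 (19 bits)


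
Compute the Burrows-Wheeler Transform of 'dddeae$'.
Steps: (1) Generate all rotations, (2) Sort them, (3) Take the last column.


Rotations (sorted):
  0: $dddeae -> last char: e
  1: ae$ddde -> last char: e
  2: dddeae$ -> last char: $
  3: ddeae$d -> last char: d
  4: deae$dd -> last char: d
  5: e$dddea -> last char: a
  6: eae$ddd -> last char: d


BWT = ee$ddad


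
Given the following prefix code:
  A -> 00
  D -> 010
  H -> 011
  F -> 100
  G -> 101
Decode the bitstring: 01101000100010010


Decoding step by step:
Bits 011 -> H
Bits 010 -> D
Bits 00 -> A
Bits 100 -> F
Bits 010 -> D
Bits 010 -> D


Decoded message: HDAFDD


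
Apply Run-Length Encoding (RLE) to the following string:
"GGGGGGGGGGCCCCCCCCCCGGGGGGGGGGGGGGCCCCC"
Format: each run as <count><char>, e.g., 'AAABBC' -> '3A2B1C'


Scanning runs left to right:
  i=0: run of 'G' x 10 -> '10G'
  i=10: run of 'C' x 10 -> '10C'
  i=20: run of 'G' x 14 -> '14G'
  i=34: run of 'C' x 5 -> '5C'

RLE = 10G10C14G5C


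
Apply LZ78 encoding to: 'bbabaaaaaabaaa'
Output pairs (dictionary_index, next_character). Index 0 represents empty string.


LZ78 encoding steps:
Dictionary: {0: ''}
Step 1: w='' (idx 0), next='b' -> output (0, 'b'), add 'b' as idx 1
Step 2: w='b' (idx 1), next='a' -> output (1, 'a'), add 'ba' as idx 2
Step 3: w='ba' (idx 2), next='a' -> output (2, 'a'), add 'baa' as idx 3
Step 4: w='' (idx 0), next='a' -> output (0, 'a'), add 'a' as idx 4
Step 5: w='a' (idx 4), next='a' -> output (4, 'a'), add 'aa' as idx 5
Step 6: w='a' (idx 4), next='b' -> output (4, 'b'), add 'ab' as idx 6
Step 7: w='aa' (idx 5), next='a' -> output (5, 'a'), add 'aaa' as idx 7


Encoded: [(0, 'b'), (1, 'a'), (2, 'a'), (0, 'a'), (4, 'a'), (4, 'b'), (5, 'a')]


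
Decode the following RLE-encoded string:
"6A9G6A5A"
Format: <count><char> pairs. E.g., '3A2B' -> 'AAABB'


Expanding each <count><char> pair:
  6A -> 'AAAAAA'
  9G -> 'GGGGGGGGG'
  6A -> 'AAAAAA'
  5A -> 'AAAAA'

Decoded = AAAAAAGGGGGGGGGAAAAAAAAAAA


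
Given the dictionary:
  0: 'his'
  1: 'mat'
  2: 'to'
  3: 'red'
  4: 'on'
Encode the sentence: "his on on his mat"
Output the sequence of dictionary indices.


Look up each word in the dictionary:
  'his' -> 0
  'on' -> 4
  'on' -> 4
  'his' -> 0
  'mat' -> 1

Encoded: [0, 4, 4, 0, 1]


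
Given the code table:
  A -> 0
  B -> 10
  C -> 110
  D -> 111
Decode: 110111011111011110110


Decoding:
110 -> C
111 -> D
0 -> A
111 -> D
110 -> C
111 -> D
10 -> B
110 -> C


Result: CDADCDBC


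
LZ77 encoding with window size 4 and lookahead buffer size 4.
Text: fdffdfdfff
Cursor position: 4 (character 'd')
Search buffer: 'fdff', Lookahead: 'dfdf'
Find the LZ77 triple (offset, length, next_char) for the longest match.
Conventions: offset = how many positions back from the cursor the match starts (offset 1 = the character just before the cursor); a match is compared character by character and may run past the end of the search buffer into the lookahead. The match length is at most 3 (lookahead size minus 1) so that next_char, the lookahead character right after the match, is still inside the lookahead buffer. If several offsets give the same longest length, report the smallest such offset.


Try each offset into the search buffer:
  offset=1 (pos 3, char 'f'): match length 0
  offset=2 (pos 2, char 'f'): match length 0
  offset=3 (pos 1, char 'd'): match length 2
  offset=4 (pos 0, char 'f'): match length 0
Longest match has length 2 at offset 3.
next_char = character at position 4 + 2 = 6 -> 'd'

Best match: offset=3, length=2 (matching 'df' starting at position 1)
LZ77 triple: (3, 2, 'd')


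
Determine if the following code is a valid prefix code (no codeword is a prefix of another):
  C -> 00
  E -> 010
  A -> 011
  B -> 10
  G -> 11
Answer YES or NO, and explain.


Checking each pair (does one codeword prefix another?):
  C='00' vs E='010': no prefix
  C='00' vs A='011': no prefix
  C='00' vs B='10': no prefix
  C='00' vs G='11': no prefix
  E='010' vs C='00': no prefix
  E='010' vs A='011': no prefix
  E='010' vs B='10': no prefix
  E='010' vs G='11': no prefix
  A='011' vs C='00': no prefix
  A='011' vs E='010': no prefix
  A='011' vs B='10': no prefix
  A='011' vs G='11': no prefix
  B='10' vs C='00': no prefix
  B='10' vs E='010': no prefix
  B='10' vs A='011': no prefix
  B='10' vs G='11': no prefix
  G='11' vs C='00': no prefix
  G='11' vs E='010': no prefix
  G='11' vs A='011': no prefix
  G='11' vs B='10': no prefix
No violation found over all pairs.

YES -- this is a valid prefix code. No codeword is a prefix of any other codeword.


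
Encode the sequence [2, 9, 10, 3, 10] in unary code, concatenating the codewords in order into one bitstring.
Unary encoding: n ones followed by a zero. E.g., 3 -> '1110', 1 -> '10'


Encode each number as n ones followed by a terminating 0:
  2 -> 110 (3 bits)
  9 -> 1111111110 (10 bits)
  10 -> 11111111110 (11 bits)
  3 -> 1110 (4 bits)
  10 -> 11111111110 (11 bits)
Total length = 3 + 10 + 11 + 4 + 11 = 39 bits.

Unary([2, 9, 10, 3, 10]) = 110111111111011111111110111011111111110 (39 bits)


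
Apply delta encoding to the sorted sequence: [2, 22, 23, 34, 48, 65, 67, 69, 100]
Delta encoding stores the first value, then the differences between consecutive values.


First value: 2
Deltas:
  22 - 2 = 20
  23 - 22 = 1
  34 - 23 = 11
  48 - 34 = 14
  65 - 48 = 17
  67 - 65 = 2
  69 - 67 = 2
  100 - 69 = 31


Delta encoded: [2, 20, 1, 11, 14, 17, 2, 2, 31]


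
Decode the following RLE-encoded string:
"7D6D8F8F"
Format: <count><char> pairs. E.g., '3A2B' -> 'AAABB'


Expanding each <count><char> pair:
  7D -> 'DDDDDDD'
  6D -> 'DDDDDD'
  8F -> 'FFFFFFFF'
  8F -> 'FFFFFFFF'

Decoded = DDDDDDDDDDDDDFFFFFFFFFFFFFFFF


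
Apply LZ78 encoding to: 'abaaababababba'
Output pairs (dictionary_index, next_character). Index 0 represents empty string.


LZ78 encoding steps:
Dictionary: {0: ''}
Step 1: w='' (idx 0), next='a' -> output (0, 'a'), add 'a' as idx 1
Step 2: w='' (idx 0), next='b' -> output (0, 'b'), add 'b' as idx 2
Step 3: w='a' (idx 1), next='a' -> output (1, 'a'), add 'aa' as idx 3
Step 4: w='a' (idx 1), next='b' -> output (1, 'b'), add 'ab' as idx 4
Step 5: w='ab' (idx 4), next='a' -> output (4, 'a'), add 'aba' as idx 5
Step 6: w='b' (idx 2), next='a' -> output (2, 'a'), add 'ba' as idx 6
Step 7: w='b' (idx 2), next='b' -> output (2, 'b'), add 'bb' as idx 7
Step 8: w='a' (idx 1), end of input -> output (1, '')


Encoded: [(0, 'a'), (0, 'b'), (1, 'a'), (1, 'b'), (4, 'a'), (2, 'a'), (2, 'b'), (1, '')]


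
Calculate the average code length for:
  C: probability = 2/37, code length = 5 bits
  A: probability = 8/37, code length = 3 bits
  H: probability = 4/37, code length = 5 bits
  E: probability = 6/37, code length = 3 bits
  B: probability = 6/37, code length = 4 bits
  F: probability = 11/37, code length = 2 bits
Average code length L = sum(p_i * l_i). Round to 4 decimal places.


Weighted contributions p_i * l_i:
  C: (2/37) * 5 = 10/37
  A: (8/37) * 3 = 24/37
  H: (4/37) * 5 = 20/37
  E: (6/37) * 3 = 18/37
  B: (6/37) * 4 = 24/37
  F: (11/37) * 2 = 22/37
Sum = (10 + 24 + 20 + 18 + 24 + 22)/37 = 118/37

L = 118/37 = 3.1892 bits/symbol


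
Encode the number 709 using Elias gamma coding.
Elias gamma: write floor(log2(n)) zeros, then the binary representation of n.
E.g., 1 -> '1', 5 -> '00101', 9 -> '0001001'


num_bits = floor(log2(709)) + 1 = 10
leading_zeros = num_bits - 1 = 9
binary(709) = 1011000101

Elias gamma(709) = '000000000' + '1011000101' = 0000000001011000101 (19 bits)


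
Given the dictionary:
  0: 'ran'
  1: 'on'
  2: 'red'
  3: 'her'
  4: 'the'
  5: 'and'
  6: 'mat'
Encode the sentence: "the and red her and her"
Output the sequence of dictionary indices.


Look up each word in the dictionary:
  'the' -> 4
  'and' -> 5
  'red' -> 2
  'her' -> 3
  'and' -> 5
  'her' -> 3

Encoded: [4, 5, 2, 3, 5, 3]


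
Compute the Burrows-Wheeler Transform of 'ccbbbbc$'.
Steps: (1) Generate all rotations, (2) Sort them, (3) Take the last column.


Rotations (sorted):
  0: $ccbbbbc -> last char: c
  1: bbbbc$cc -> last char: c
  2: bbbc$ccb -> last char: b
  3: bbc$ccbb -> last char: b
  4: bc$ccbbb -> last char: b
  5: c$ccbbbb -> last char: b
  6: cbbbbc$c -> last char: c
  7: ccbbbbc$ -> last char: $


BWT = ccbbbbc$


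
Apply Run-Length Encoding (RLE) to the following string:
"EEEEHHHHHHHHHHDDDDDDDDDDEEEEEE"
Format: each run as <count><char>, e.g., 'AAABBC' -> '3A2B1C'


Scanning runs left to right:
  i=0: run of 'E' x 4 -> '4E'
  i=4: run of 'H' x 10 -> '10H'
  i=14: run of 'D' x 10 -> '10D'
  i=24: run of 'E' x 6 -> '6E'

RLE = 4E10H10D6E


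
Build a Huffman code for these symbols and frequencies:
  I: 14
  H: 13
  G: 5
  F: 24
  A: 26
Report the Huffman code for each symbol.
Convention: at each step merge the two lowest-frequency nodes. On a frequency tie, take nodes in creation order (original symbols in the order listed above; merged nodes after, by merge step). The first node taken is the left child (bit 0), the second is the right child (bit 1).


Huffman tree construction:
Step 1: Merge G(5) + H(13) = 18
Step 2: Merge I(14) + (G+H)(18) = 32
Step 3: Merge F(24) + A(26) = 50
Step 4: Merge (I+(G+H))(32) + (F+A)(50) = 82
Read each symbol's code off the tree from the root (left child = 0, right child = 1).

Codes:
  I: 00 (length 2)
  H: 011 (length 3)
  G: 010 (length 3)
  F: 10 (length 2)
  A: 11 (length 2)
Average code length: 182/82 = 2.2195 bits/symbol


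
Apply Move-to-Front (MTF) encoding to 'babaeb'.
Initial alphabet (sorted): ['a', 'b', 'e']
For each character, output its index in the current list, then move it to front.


MTF encoding:
'b': index 1 in ['a', 'b', 'e'] -> ['b', 'a', 'e']
'a': index 1 in ['b', 'a', 'e'] -> ['a', 'b', 'e']
'b': index 1 in ['a', 'b', 'e'] -> ['b', 'a', 'e']
'a': index 1 in ['b', 'a', 'e'] -> ['a', 'b', 'e']
'e': index 2 in ['a', 'b', 'e'] -> ['e', 'a', 'b']
'b': index 2 in ['e', 'a', 'b'] -> ['b', 'e', 'a']


Output: [1, 1, 1, 1, 2, 2]


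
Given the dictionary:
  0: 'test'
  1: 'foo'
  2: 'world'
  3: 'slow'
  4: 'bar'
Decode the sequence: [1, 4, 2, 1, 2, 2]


Look up each index in the dictionary:
  1 -> 'foo'
  4 -> 'bar'
  2 -> 'world'
  1 -> 'foo'
  2 -> 'world'
  2 -> 'world'

Decoded: "foo bar world foo world world"


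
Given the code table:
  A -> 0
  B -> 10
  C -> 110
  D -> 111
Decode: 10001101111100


Decoding:
10 -> B
0 -> A
0 -> A
110 -> C
111 -> D
110 -> C
0 -> A


Result: BAACDCA


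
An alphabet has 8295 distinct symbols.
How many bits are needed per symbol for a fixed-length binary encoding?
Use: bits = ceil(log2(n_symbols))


log2(8295) = 13.018
Bracket: 2^13 = 8192 < 8295 <= 2^14 = 16384
So ceil(log2(8295)) = 14

bits = ceil(log2(8295)) = ceil(13.018) = 14 bits


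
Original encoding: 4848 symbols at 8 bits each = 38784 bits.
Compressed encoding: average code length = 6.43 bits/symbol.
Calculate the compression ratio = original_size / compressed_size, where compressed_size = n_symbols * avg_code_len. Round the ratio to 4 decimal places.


original_size = n_symbols * orig_bits = 4848 * 8 = 38784 bits
compressed_size = n_symbols * avg_code_len = 4848 * 6.43 = 31172.64 bits
ratio = original_size / compressed_size = 38784 / 31172.64 = 1.2442

Compression ratio = 1.2442


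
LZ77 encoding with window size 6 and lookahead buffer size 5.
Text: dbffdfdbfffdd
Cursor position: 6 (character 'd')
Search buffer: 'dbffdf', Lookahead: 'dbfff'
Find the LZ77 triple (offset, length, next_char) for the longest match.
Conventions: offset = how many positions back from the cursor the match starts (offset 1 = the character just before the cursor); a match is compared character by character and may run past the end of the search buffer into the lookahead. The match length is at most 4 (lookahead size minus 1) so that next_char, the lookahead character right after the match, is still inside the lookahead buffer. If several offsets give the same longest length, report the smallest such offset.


Try each offset into the search buffer:
  offset=1 (pos 5, char 'f'): match length 0
  offset=2 (pos 4, char 'd'): match length 1
  offset=3 (pos 3, char 'f'): match length 0
  offset=4 (pos 2, char 'f'): match length 0
  offset=5 (pos 1, char 'b'): match length 0
  offset=6 (pos 0, char 'd'): match length 4
Longest match has length 4 at offset 6.
next_char = character at position 6 + 4 = 10 -> 'f'

Best match: offset=6, length=4 (matching 'dbff' starting at position 0)
LZ77 triple: (6, 4, 'f')


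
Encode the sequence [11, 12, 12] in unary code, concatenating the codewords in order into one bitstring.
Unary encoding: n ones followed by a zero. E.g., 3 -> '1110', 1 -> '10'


Encode each number as n ones followed by a terminating 0:
  11 -> 111111111110 (12 bits)
  12 -> 1111111111110 (13 bits)
  12 -> 1111111111110 (13 bits)
Total length = 12 + 13 + 13 = 38 bits.

Unary([11, 12, 12]) = 11111111111011111111111101111111111110 (38 bits)


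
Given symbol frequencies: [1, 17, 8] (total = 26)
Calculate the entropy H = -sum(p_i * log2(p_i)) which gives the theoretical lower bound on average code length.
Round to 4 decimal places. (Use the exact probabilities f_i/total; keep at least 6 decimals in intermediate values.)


Per-symbol terms -p_i * log2(p_i) with p_i = f_i/26:
  p = 1/26 = 0.038462: log2(p) = -4.700440, -p*log2(p) = 0.180786
  p = 17/26 = 0.653846: log2(p) = -0.612977, -p*log2(p) = 0.400793
  p = 8/26 = 0.307692: log2(p) = -1.700440, -p*log2(p) = 0.523212
H = 0.180786 + 0.400793 + 0.523212 = 1.104791

H = 1.1048 bits/symbol


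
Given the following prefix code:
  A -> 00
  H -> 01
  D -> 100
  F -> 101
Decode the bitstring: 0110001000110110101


Decoding step by step:
Bits 01 -> H
Bits 100 -> D
Bits 01 -> H
Bits 00 -> A
Bits 01 -> H
Bits 101 -> F
Bits 101 -> F
Bits 01 -> H


Decoded message: HDHAHFFH


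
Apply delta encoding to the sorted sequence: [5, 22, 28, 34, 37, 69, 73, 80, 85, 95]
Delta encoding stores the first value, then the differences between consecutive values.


First value: 5
Deltas:
  22 - 5 = 17
  28 - 22 = 6
  34 - 28 = 6
  37 - 34 = 3
  69 - 37 = 32
  73 - 69 = 4
  80 - 73 = 7
  85 - 80 = 5
  95 - 85 = 10


Delta encoded: [5, 17, 6, 6, 3, 32, 4, 7, 5, 10]


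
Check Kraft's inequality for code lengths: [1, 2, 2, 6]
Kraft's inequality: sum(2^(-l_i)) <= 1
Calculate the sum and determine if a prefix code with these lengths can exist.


Sum = 2^(-1) + 2^(-2) + 2^(-2) + 2^(-6)
    = 0.5 + 0.25 + 0.25 + 0.015625
    = 65/64 = 1.015625
Since 1.015625 > 1, Kraft's inequality is NOT satisfied.
A prefix code with these lengths CANNOT exist.

Kraft sum = 1.015625. Not satisfied.


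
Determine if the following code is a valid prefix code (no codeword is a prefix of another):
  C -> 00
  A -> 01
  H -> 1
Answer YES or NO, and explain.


Checking each pair (does one codeword prefix another?):
  C='00' vs A='01': no prefix
  C='00' vs H='1': no prefix
  A='01' vs C='00': no prefix
  A='01' vs H='1': no prefix
  H='1' vs C='00': no prefix
  H='1' vs A='01': no prefix
No violation found over all pairs.

YES -- this is a valid prefix code. No codeword is a prefix of any other codeword.
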